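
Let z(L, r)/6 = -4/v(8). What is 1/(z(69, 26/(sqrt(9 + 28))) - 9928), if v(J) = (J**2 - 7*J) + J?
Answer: -2/19859 ≈ -0.00010071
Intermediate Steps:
v(J) = J**2 - 6*J
z(L, r) = -3/2 (z(L, r) = 6*(-4*1/(8*(-6 + 8))) = 6*(-4/(8*2)) = 6*(-4/16) = 6*(-4*1/16) = 6*(-1/4) = -3/2)
1/(z(69, 26/(sqrt(9 + 28))) - 9928) = 1/(-3/2 - 9928) = 1/(-19859/2) = -2/19859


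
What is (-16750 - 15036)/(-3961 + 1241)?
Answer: 15893/1360 ≈ 11.686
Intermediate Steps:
(-16750 - 15036)/(-3961 + 1241) = -31786/(-2720) = -31786*(-1/2720) = 15893/1360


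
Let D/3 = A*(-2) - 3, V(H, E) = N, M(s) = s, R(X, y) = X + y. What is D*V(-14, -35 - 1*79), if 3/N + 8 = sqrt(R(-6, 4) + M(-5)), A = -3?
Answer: -216/71 - 27*I*sqrt(7)/71 ≈ -3.0423 - 1.0061*I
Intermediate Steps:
N = 3/(-8 + I*sqrt(7)) (N = 3/(-8 + sqrt((-6 + 4) - 5)) = 3/(-8 + sqrt(-2 - 5)) = 3/(-8 + sqrt(-7)) = 3/(-8 + I*sqrt(7)) ≈ -0.33803 - 0.11179*I)
V(H, E) = -24/71 - 3*I*sqrt(7)/71
D = 9 (D = 3*(-3*(-2) - 3) = 3*(6 - 3) = 3*3 = 9)
D*V(-14, -35 - 1*79) = 9*(-24/71 - 3*I*sqrt(7)/71) = -216/71 - 27*I*sqrt(7)/71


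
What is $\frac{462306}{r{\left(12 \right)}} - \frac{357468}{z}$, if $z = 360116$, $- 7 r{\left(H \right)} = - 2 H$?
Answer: $\frac{48557413885}{360116} \approx 1.3484 \cdot 10^{5}$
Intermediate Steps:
$r{\left(H \right)} = \frac{2 H}{7}$ ($r{\left(H \right)} = - \frac{\left(-2\right) H}{7} = \frac{2 H}{7}$)
$\frac{462306}{r{\left(12 \right)}} - \frac{357468}{z} = \frac{462306}{\frac{2}{7} \cdot 12} - \frac{357468}{360116} = \frac{462306}{\frac{24}{7}} - \frac{89367}{90029} = 462306 \cdot \frac{7}{24} - \frac{89367}{90029} = \frac{539357}{4} - \frac{89367}{90029} = \frac{48557413885}{360116}$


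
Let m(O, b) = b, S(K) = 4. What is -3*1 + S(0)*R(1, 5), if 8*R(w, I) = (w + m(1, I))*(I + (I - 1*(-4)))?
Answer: 39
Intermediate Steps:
R(w, I) = (4 + 2*I)*(I + w)/8 (R(w, I) = ((w + I)*(I + (I - 1*(-4))))/8 = ((I + w)*(I + (I + 4)))/8 = ((I + w)*(I + (4 + I)))/8 = ((I + w)*(4 + 2*I))/8 = ((4 + 2*I)*(I + w))/8 = (4 + 2*I)*(I + w)/8)
-3*1 + S(0)*R(1, 5) = -3*1 + 4*((1/2)*5 + (1/2)*1 + (1/4)*5**2 + (1/4)*5*1) = -3 + 4*(5/2 + 1/2 + (1/4)*25 + 5/4) = -3 + 4*(5/2 + 1/2 + 25/4 + 5/4) = -3 + 4*(21/2) = -3 + 42 = 39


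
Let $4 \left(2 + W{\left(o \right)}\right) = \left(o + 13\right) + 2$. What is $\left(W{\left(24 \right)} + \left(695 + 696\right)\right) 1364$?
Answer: $1907895$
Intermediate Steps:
$W{\left(o \right)} = \frac{7}{4} + \frac{o}{4}$ ($W{\left(o \right)} = -2 + \frac{\left(o + 13\right) + 2}{4} = -2 + \frac{\left(13 + o\right) + 2}{4} = -2 + \frac{15 + o}{4} = -2 + \left(\frac{15}{4} + \frac{o}{4}\right) = \frac{7}{4} + \frac{o}{4}$)
$\left(W{\left(24 \right)} + \left(695 + 696\right)\right) 1364 = \left(\left(\frac{7}{4} + \frac{1}{4} \cdot 24\right) + \left(695 + 696\right)\right) 1364 = \left(\left(\frac{7}{4} + 6\right) + 1391\right) 1364 = \left(\frac{31}{4} + 1391\right) 1364 = \frac{5595}{4} \cdot 1364 = 1907895$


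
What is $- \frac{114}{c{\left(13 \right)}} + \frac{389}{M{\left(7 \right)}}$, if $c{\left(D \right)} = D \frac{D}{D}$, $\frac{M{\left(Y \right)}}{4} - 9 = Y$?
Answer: $- \frac{2239}{832} \approx -2.6911$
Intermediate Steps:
$M{\left(Y \right)} = 36 + 4 Y$
$c{\left(D \right)} = D$ ($c{\left(D \right)} = D 1 = D$)
$- \frac{114}{c{\left(13 \right)}} + \frac{389}{M{\left(7 \right)}} = - \frac{114}{13} + \frac{389}{36 + 4 \cdot 7} = \left(-114\right) \frac{1}{13} + \frac{389}{36 + 28} = - \frac{114}{13} + \frac{389}{64} = - \frac{2239}{832}$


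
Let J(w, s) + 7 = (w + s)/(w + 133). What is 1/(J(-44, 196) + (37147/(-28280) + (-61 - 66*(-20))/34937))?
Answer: -12561947720/82527495293 ≈ -0.15222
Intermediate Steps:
J(w, s) = -7 + (s + w)/(133 + w) (J(w, s) = -7 + (w + s)/(w + 133) = -7 + (s + w)/(133 + w))
1/(J(-44, 196) + (37147/(-28280) + (-61 - 66*(-20))/34937)) = 1/((-931 + 196 - 6*(-44))/(133 - 44) + (37147/(-28280) + (-61 - 66*(-20))/34937)) = 1/((-931 + 196 + 264)/89 + (37147*(-1/28280) + (-61 + 1320)*(1/34937))) = 1/((1/89)*(-471) + (-37147/28280 + 1259*(1/34937))) = 1/(-471/89 + (-37147/28280 + 1259/34937)) = 1/(-471/89 - 180314317/141145480) = 1/(-82527495293/12561947720) = -12561947720/82527495293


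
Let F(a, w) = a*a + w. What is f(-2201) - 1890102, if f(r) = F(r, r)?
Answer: 2952098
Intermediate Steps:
F(a, w) = w + a**2 (F(a, w) = a**2 + w = w + a**2)
f(r) = r + r**2
f(-2201) - 1890102 = -2201*(1 - 2201) - 1890102 = -2201*(-2200) - 1890102 = 4842200 - 1890102 = 2952098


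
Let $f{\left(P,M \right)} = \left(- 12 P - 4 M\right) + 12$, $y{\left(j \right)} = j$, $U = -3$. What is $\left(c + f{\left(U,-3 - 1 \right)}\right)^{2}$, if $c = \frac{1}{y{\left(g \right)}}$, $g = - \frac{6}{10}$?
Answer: $\frac{34969}{9} \approx 3885.4$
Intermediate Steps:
$g = - \frac{3}{5}$ ($g = \left(-6\right) \frac{1}{10} = - \frac{3}{5} \approx -0.6$)
$c = - \frac{5}{3}$ ($c = \frac{1}{- \frac{3}{5}} = - \frac{5}{3} \approx -1.6667$)
$f{\left(P,M \right)} = 12 - 12 P - 4 M$
$\left(c + f{\left(U,-3 - 1 \right)}\right)^{2} = \left(- \frac{5}{3} - \left(-48 + 4 \left(-3 - 1\right)\right)\right)^{2} = \left(- \frac{5}{3} + \left(12 + 36 - 4 \left(-3 - 1\right)\right)\right)^{2} = \left(- \frac{5}{3} + \left(12 + 36 - -16\right)\right)^{2} = \left(- \frac{5}{3} + \left(12 + 36 + 16\right)\right)^{2} = \left(- \frac{5}{3} + 64\right)^{2} = \left(\frac{187}{3}\right)^{2} = \frac{34969}{9}$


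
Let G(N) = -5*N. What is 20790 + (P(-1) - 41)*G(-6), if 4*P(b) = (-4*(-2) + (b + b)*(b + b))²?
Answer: 20640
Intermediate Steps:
P(b) = (8 + 4*b²)²/4 (P(b) = (-4*(-2) + (b + b)*(b + b))²/4 = (8 + (2*b)*(2*b))²/4 = (8 + 4*b²)²/4)
20790 + (P(-1) - 41)*G(-6) = 20790 + (4*(2 + (-1)²)² - 41)*(-5*(-6)) = 20790 + (4*(2 + 1)² - 41)*30 = 20790 + (4*3² - 41)*30 = 20790 + (4*9 - 41)*30 = 20790 + (36 - 41)*30 = 20790 - 5*30 = 20790 - 150 = 20640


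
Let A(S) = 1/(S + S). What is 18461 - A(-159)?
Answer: 5870599/318 ≈ 18461.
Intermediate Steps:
A(S) = 1/(2*S)
18461 - A(-159) = 18461 - 1/(2*(-159)) = 18461 - (-1)/(2*159) = 18461 - 1*(-1/318) = 18461 + 1/318 = 5870599/318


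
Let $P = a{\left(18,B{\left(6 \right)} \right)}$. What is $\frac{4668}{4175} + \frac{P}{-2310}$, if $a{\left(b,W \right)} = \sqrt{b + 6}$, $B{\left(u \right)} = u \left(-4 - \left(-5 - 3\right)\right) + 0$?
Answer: $\frac{4668}{4175} - \frac{\sqrt{6}}{1155} \approx 1.116$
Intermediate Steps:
$B{\left(u \right)} = 4 u$ ($B{\left(u \right)} = u \left(-4 - -8\right) + 0 = u \left(-4 + 8\right) + 0 = u 4 + 0 = 4 u + 0 = 4 u$)
$a{\left(b,W \right)} = \sqrt{6 + b}$
$P = 2 \sqrt{6}$ ($P = \sqrt{6 + 18} = \sqrt{24} = 2 \sqrt{6} \approx 4.899$)
$\frac{4668}{4175} + \frac{P}{-2310} = \frac{4668}{4175} + \frac{2 \sqrt{6}}{-2310} = 4668 \cdot \frac{1}{4175} + 2 \sqrt{6} \left(- \frac{1}{2310}\right) = \frac{4668}{4175} - \frac{\sqrt{6}}{1155}$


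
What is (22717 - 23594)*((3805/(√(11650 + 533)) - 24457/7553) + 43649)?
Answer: -289108697880/7553 - 3336985*√12183/12183 ≈ -3.8308e+7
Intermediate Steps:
(22717 - 23594)*((3805/(√(11650 + 533)) - 24457/7553) + 43649) = -877*((3805/(√12183) - 24457*1/7553) + 43649) = -877*((3805*(√12183/12183) - 24457/7553) + 43649) = -877*((3805*√12183/12183 - 24457/7553) + 43649) = -877*((-24457/7553 + 3805*√12183/12183) + 43649) = -877*(329656440/7553 + 3805*√12183/12183) = -289108697880/7553 - 3336985*√12183/12183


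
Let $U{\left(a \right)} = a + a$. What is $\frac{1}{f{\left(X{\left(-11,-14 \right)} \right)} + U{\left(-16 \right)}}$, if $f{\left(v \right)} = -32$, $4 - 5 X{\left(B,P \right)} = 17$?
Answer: $- \frac{1}{64} \approx -0.015625$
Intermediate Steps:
$U{\left(a \right)} = 2 a$
$X{\left(B,P \right)} = - \frac{13}{5}$ ($X{\left(B,P \right)} = \frac{4}{5} - \frac{17}{5} = - \frac{13}{5}$)
$\frac{1}{f{\left(X{\left(-11,-14 \right)} \right)} + U{\left(-16 \right)}} = \frac{1}{-32 + 2 \left(-16\right)} = \frac{1}{-32 - 32} = \frac{1}{-64} = - \frac{1}{64}$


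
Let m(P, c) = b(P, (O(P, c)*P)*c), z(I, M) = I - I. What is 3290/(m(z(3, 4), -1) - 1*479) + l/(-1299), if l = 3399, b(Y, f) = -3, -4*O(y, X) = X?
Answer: -985338/104353 ≈ -9.4424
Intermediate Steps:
O(y, X) = -X/4
z(I, M) = 0
m(P, c) = -3
3290/(m(z(3, 4), -1) - 1*479) + l/(-1299) = 3290/(-3 - 1*479) + 3399/(-1299) = 3290/(-3 - 479) + 3399*(-1/1299) = 3290/(-482) - 1133/433 = 3290*(-1/482) - 1133/433 = -1645/241 - 1133/433 = -985338/104353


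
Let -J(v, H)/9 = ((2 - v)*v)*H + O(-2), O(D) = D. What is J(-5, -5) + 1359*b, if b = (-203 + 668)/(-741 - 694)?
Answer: -573246/287 ≈ -1997.4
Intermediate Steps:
b = -93/287 (b = 465/(-1435) = 465*(-1/1435) = -93/287 ≈ -0.32404)
J(v, H) = 18 - 9*H*v*(2 - v) (J(v, H) = -9*(((2 - v)*v)*H - 2) = -9*((v*(2 - v))*H - 2) = -9*(H*v*(2 - v) - 2) = -9*(-2 + H*v*(2 - v)) = 18 - 9*H*v*(2 - v))
J(-5, -5) + 1359*b = (18 - 18*(-5)*(-5) + 9*(-5)*(-5)²) + 1359*(-93/287) = (18 - 450 + 9*(-5)*25) - 126387/287 = (18 - 450 - 1125) - 126387/287 = -1557 - 126387/287 = -573246/287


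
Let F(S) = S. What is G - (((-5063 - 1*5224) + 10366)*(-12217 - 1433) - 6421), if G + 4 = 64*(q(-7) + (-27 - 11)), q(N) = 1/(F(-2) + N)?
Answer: 9740951/9 ≈ 1.0823e+6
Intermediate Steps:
q(N) = 1/(-2 + N)
G = -21988/9 (G = -4 + 64*(1/(-2 - 7) + (-27 - 11)) = -4 + 64*(1/(-9) - 38) = -4 + 64*(-⅑ - 38) = -4 + 64*(-343/9) = -4 - 21952/9 = -21988/9 ≈ -2443.1)
G - (((-5063 - 1*5224) + 10366)*(-12217 - 1433) - 6421) = -21988/9 - (((-5063 - 1*5224) + 10366)*(-12217 - 1433) - 6421) = -21988/9 - (((-5063 - 5224) + 10366)*(-13650) - 6421) = -21988/9 - ((-10287 + 10366)*(-13650) - 6421) = -21988/9 - (79*(-13650) - 6421) = -21988/9 - (-1078350 - 6421) = -21988/9 - 1*(-1084771) = -21988/9 + 1084771 = 9740951/9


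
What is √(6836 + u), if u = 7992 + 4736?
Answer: 2*√4891 ≈ 139.87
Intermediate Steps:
u = 12728
√(6836 + u) = √(6836 + 12728) = √19564 = 2*√4891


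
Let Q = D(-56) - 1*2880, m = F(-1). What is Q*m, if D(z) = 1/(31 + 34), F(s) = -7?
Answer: 1310393/65 ≈ 20160.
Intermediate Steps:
m = -7
D(z) = 1/65
Q = -187199/65 (Q = 1/65 - 1*2880 = 1/65 - 2880 = -187199/65 ≈ -2880.0)
Q*m = -187199/65*(-7) = 1310393/65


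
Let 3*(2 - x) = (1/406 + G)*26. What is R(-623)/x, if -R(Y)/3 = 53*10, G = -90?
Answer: -193662/95245 ≈ -2.0333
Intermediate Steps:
R(Y) = -1590 (R(Y) = -159*10 = -3*530 = -1590)
x = 476225/609 (x = 2 - (1/406 - 90)*26/3 = 2 - (-36539)*26/1218 = 2 - ⅓*(-475007/203) = 2 + 475007/609 = 476225/609 ≈ 781.98)
R(-623)/x = -1590/476225/609 = -1590*609/476225 = -193662/95245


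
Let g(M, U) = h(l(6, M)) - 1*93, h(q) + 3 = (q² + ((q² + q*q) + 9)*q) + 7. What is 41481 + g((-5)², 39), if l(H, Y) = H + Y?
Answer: 102214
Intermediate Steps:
h(q) = 4 + q² + q*(9 + 2*q²) (h(q) = -3 + ((q² + ((q² + q*q) + 9)*q) + 7) = -3 + ((q² + ((q² + q²) + 9)*q) + 7) = -3 + ((q² + (2*q² + 9)*q) + 7) = -3 + ((q² + (9 + 2*q²)*q) + 7) = -3 + ((q² + q*(9 + 2*q²)) + 7) = -3 + (7 + q² + q*(9 + 2*q²)) = 4 + q² + q*(9 + 2*q²))
g(M, U) = -35 + (6 + M)² + 2*(6 + M)³ + 9*M (g(M, U) = (4 + (6 + M)² + 2*(6 + M)³ + 9*(6 + M)) - 1*93 = (4 + (6 + M)² + 2*(6 + M)³ + (54 + 9*M)) - 93 = (58 + (6 + M)² + 2*(6 + M)³ + 9*M) - 93 = -35 + (6 + M)² + 2*(6 + M)³ + 9*M)
41481 + g((-5)², 39) = 41481 + (433 + 2*((-5)²)³ + 37*((-5)²)² + 237*(-5)²) = 41481 + (433 + 2*25³ + 37*25² + 237*25) = 41481 + (433 + 2*15625 + 37*625 + 5925) = 41481 + (433 + 31250 + 23125 + 5925) = 41481 + 60733 = 102214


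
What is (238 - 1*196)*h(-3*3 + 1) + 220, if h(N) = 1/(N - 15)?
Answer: 5018/23 ≈ 218.17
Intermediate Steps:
h(N) = 1/(-15 + N)
(238 - 1*196)*h(-3*3 + 1) + 220 = (238 - 1*196)/(-15 + (-3*3 + 1)) + 220 = (238 - 196)/(-15 + (-9 + 1)) + 220 = 42/(-15 - 8) + 220 = 42/(-23) + 220 = 42*(-1/23) + 220 = -42/23 + 220 = 5018/23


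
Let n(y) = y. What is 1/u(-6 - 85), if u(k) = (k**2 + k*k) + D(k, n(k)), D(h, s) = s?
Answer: 1/16471 ≈ 6.0713e-5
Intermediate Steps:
u(k) = k + 2*k**2 (u(k) = (k**2 + k*k) + k = (k**2 + k**2) + k = 2*k**2 + k = k + 2*k**2)
1/u(-6 - 85) = 1/((-6 - 85)*(1 + 2*(-6 - 85))) = 1/(-91*(1 + 2*(-91))) = 1/(-91*(1 - 182)) = 1/(-91*(-181)) = 1/16471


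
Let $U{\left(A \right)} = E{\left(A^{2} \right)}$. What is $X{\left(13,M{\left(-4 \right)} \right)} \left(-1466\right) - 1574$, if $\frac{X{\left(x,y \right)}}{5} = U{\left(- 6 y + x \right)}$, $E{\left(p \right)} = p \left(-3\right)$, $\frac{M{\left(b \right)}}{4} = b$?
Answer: $261261616$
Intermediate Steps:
$M{\left(b \right)} = 4 b$
$E{\left(p \right)} = - 3 p$
$U{\left(A \right)} = - 3 A^{2}$
$X{\left(x,y \right)} = - 15 \left(x - 6 y\right)^{2}$ ($X{\left(x,y \right)} = 5 \left(- 3 \left(- 6 y + x\right)^{2}\right) = 5 \left(- 3 \left(x - 6 y\right)^{2}\right) = - 15 \left(x - 6 y\right)^{2}$)
$X{\left(13,M{\left(-4 \right)} \right)} \left(-1466\right) - 1574 = - 15 \left(13 - 6 \cdot 4 \left(-4\right)\right)^{2} \left(-1466\right) - 1574 = - 15 \left(13 - -96\right)^{2} \left(-1466\right) - 1574 = - 15 \left(13 + 96\right)^{2} \left(-1466\right) - 1574 = - 15 \cdot 109^{2} \left(-1466\right) - 1574 = \left(-15\right) 11881 \left(-1466\right) - 1574 = \left(-178215\right) \left(-1466\right) - 1574 = 261263190 - 1574 = 261261616$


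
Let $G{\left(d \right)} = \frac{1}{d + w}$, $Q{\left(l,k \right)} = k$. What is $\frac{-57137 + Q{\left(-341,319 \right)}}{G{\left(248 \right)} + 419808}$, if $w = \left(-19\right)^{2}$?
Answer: $- \frac{34602162}{255663073} \approx -0.13534$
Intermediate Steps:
$w = 361$
$G{\left(d \right)} = \frac{1}{361 + d}$ ($G{\left(d \right)} = \frac{1}{d + 361} = \frac{1}{361 + d}$)
$\frac{-57137 + Q{\left(-341,319 \right)}}{G{\left(248 \right)} + 419808} = \frac{-57137 + 319}{\frac{1}{361 + 248} + 419808} = - \frac{56818}{\frac{1}{609} + 419808} = - \frac{56818}{\frac{255663073}{609}} = \left(-56818\right) \frac{609}{255663073} = - \frac{34602162}{255663073}$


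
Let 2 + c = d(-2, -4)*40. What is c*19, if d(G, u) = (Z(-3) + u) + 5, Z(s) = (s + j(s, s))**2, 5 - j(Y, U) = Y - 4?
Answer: 62282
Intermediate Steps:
j(Y, U) = 9 - Y (j(Y, U) = 5 - (Y - 4) = 5 - (-4 + Y) = 5 + (4 - Y) = 9 - Y)
Z(s) = 81 (Z(s) = (s + (9 - s))**2 = 9**2 = 81)
d(G, u) = 86 + u (d(G, u) = (81 + u) + 5 = 86 + u)
c = 3278 (c = -2 + (86 - 4)*40 = -2 + 82*40 = -2 + 3280 = 3278)
c*19 = 3278*19 = 62282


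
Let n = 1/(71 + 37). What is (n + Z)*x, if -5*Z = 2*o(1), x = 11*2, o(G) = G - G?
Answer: 11/54 ≈ 0.20370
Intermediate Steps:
o(G) = 0
x = 22
Z = 0 (Z = -2*0/5 = -⅕*0 = 0)
n = 1/108 ≈ 0.0092593
(n + Z)*x = (1/108 + 0)*22 = (1/108)*22 = 11/54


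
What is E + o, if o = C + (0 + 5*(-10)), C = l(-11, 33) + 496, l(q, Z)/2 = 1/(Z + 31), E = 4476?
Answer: 157505/32 ≈ 4922.0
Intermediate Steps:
l(q, Z) = 2/(31 + Z) (l(q, Z) = 2/(Z + 31) = 2/(31 + Z))
C = 15873/32 (C = 2/(31 + 33) + 496 = 2/64 + 496 = 2*(1/64) + 496 = 1/32 + 496 = 15873/32 ≈ 496.03)
o = 14273/32 (o = 15873/32 + (0 + 5*(-10)) = 15873/32 + (0 - 50) = 15873/32 - 50 = 14273/32 ≈ 446.03)
E + o = 4476 + 14273/32 = 157505/32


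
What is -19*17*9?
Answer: -2907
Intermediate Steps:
-19*17*9 = -323*9 = -2907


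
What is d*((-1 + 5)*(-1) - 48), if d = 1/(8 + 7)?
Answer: -52/15 ≈ -3.4667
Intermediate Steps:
d = 1/15 ≈ 0.066667
d*((-1 + 5)*(-1) - 48) = ((-1 + 5)*(-1) - 48)/15 = (4*(-1) - 48)/15 = (-4 - 48)/15 = (1/15)*(-52) = -52/15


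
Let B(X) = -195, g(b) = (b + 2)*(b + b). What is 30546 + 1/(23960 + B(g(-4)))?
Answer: 725925691/23765 ≈ 30546.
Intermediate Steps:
g(b) = 2*b*(2 + b) (g(b) = (2 + b)*(2*b) = 2*b*(2 + b))
30546 + 1/(23960 + B(g(-4))) = 30546 + 1/(23960 - 195) = 30546 + 1/23765 = 725925691/23765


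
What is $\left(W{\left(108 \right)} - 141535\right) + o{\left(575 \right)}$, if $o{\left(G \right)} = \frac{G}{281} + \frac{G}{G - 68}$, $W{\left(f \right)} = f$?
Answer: $- \frac{20148227309}{142467} \approx -1.4142 \cdot 10^{5}$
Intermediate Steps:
$o{\left(G \right)} = \frac{G}{281} + \frac{G}{-68 + G}$ ($o{\left(G \right)} = G \frac{1}{281} + \frac{G}{G - 68} = \frac{G}{281} + \frac{G}{-68 + G}$)
$\left(W{\left(108 \right)} - 141535\right) + o{\left(575 \right)} = \left(108 - 141535\right) + \frac{1}{281} \cdot 575 \frac{1}{-68 + 575} \left(213 + 575\right) = -141427 + \frac{1}{281} \cdot 575 \cdot \frac{1}{507} \cdot 788 = -141427 + \frac{453100}{142467} = - \frac{20148227309}{142467}$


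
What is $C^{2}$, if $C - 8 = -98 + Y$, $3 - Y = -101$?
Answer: $196$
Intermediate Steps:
$Y = 104$ ($Y = 3 - -101 = 3 + 101 = 104$)
$C = 14$ ($C = 8 + \left(-98 + 104\right) = 8 + 6 = 14$)
$C^{2} = 14^{2} = 196$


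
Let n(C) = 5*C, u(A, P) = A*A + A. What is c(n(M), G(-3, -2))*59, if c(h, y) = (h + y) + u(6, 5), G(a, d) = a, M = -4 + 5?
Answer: 2596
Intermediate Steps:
M = 1
u(A, P) = A + A² (u(A, P) = A² + A = A + A²)
c(h, y) = 42 + h + y (c(h, y) = (h + y) + 6*(1 + 6) = (h + y) + 6*7 = (h + y) + 42 = 42 + h + y)
c(n(M), G(-3, -2))*59 = (42 + 5*1 - 3)*59 = (42 + 5 - 3)*59 = 44*59 = 2596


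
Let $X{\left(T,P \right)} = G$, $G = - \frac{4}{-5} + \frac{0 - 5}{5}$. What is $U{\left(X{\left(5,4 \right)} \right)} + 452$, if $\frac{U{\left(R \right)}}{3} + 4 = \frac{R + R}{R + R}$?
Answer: $443$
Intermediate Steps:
$G = - \frac{1}{5}$ ($G = \left(-4\right) \left(- \frac{1}{5}\right) + \left(0 - 5\right) \frac{1}{5} = \frac{4}{5} - 1 = - \frac{1}{5} \approx -0.2$)
$X{\left(T,P \right)} = - \frac{1}{5}$
$U{\left(R \right)} = -9$ ($U{\left(R \right)} = -12 + 3 \frac{R + R}{R + R} = -12 + 3 \frac{2 R}{2 R} = -12 + 3 \cdot 2 R \frac{1}{2 R} = -12 + 3 \cdot 1 = -12 + 3 = -9$)
$U{\left(X{\left(5,4 \right)} \right)} + 452 = -9 + 452 = 443$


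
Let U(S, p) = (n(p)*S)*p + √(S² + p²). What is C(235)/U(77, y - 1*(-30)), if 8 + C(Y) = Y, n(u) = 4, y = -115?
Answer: -2971430/342689623 - 227*√13154/685379246 ≈ -0.0087089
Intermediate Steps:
C(Y) = -8 + Y
U(S, p) = √(S² + p²) + 4*S*p (U(S, p) = (4*S)*p + √(S² + p²) = 4*S*p + √(S² + p²) = √(S² + p²) + 4*S*p)
C(235)/U(77, y - 1*(-30)) = (-8 + 235)/(√(77² + (-115 - 1*(-30))²) + 4*77*(-115 - 1*(-30))) = 227/(√(5929 + (-115 + 30)²) + 4*77*(-115 + 30)) = 227/(√(5929 + (-85)²) + 4*77*(-85)) = 227/(√(5929 + 7225) - 26180) = 227/(√13154 - 26180) = 227/(-26180 + √13154)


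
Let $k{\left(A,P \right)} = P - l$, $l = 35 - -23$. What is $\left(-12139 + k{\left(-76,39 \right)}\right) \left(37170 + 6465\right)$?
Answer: $-530514330$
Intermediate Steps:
$l = 58$ ($l = 35 + 23 = 58$)
$k{\left(A,P \right)} = -58 + P$ ($k{\left(A,P \right)} = P - 58 = -58 + P$)
$\left(-12139 + k{\left(-76,39 \right)}\right) \left(37170 + 6465\right) = \left(-12139 + \left(-58 + 39\right)\right) \left(37170 + 6465\right) = \left(-12139 - 19\right) 43635 = \left(-12158\right) 43635 = -530514330$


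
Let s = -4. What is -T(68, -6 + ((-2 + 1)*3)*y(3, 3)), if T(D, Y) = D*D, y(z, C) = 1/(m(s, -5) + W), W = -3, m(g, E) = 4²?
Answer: -4624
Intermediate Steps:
m(g, E) = 16
y(z, C) = 1/13 (y(z, C) = 1/(16 - 3) = 1/13)
T(D, Y) = D²
-T(68, -6 + ((-2 + 1)*3)*y(3, 3)) = -1*68² = -1*4624 = -4624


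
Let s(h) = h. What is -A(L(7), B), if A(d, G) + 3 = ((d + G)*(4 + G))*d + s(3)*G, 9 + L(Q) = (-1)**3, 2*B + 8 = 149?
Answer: 44864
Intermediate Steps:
B = 141/2 (B = -4 + (1/2)*149 = -4 + 149/2 = 141/2 ≈ 70.500)
L(Q) = -10 (L(Q) = -9 + (-1)**3 = -9 - 1 = -10)
A(d, G) = -3 + 3*G + d*(4 + G)*(G + d) (A(d, G) = -3 + (((d + G)*(4 + G))*d + 3*G) = -3 + (((G + d)*(4 + G))*d + 3*G) = -3 + (((4 + G)*(G + d))*d + 3*G) = -3 + (d*(4 + G)*(G + d) + 3*G) = -3 + (3*G + d*(4 + G)*(G + d)) = -3 + 3*G + d*(4 + G)*(G + d))
-A(L(7), B) = -(-3 + 3*(141/2) + 4*(-10)**2 + (141/2)*(-10)**2 - 10*(141/2)**2 + 4*(141/2)*(-10)) = -(-3 + 423/2 + 4*100 + (141/2)*100 - 10*19881/4 - 2820) = -(-3 + 423/2 + 400 + 7050 - 99405/2 - 2820) = -1*(-44864) = 44864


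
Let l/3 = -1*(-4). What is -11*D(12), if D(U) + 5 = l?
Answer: -77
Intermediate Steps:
l = 12 (l = 3*(-1*(-4)) = 3*4 = 12)
D(U) = 7 (D(U) = -5 + 12 = 7)
-11*D(12) = -11*7 = -77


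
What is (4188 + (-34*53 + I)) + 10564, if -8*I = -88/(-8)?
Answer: 103589/8 ≈ 12949.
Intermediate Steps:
I = -11/8 (I = -(-11)/(-8) = -(-11)*(-1)/8 = -⅛*11 = -11/8 ≈ -1.3750)
(4188 + (-34*53 + I)) + 10564 = (4188 + (-34*53 - 11/8)) + 10564 = (4188 + (-1802 - 11/8)) + 10564 = (4188 - 14427/8) + 10564 = 19077/8 + 10564 = 103589/8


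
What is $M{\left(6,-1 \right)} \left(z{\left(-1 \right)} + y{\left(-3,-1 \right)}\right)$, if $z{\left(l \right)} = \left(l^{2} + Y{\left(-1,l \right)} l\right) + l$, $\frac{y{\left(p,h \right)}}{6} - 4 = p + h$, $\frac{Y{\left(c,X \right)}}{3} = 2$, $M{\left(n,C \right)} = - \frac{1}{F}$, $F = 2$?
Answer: $3$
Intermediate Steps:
$M{\left(n,C \right)} = - \frac{1}{2}$
$Y{\left(c,X \right)} = 6$ ($Y{\left(c,X \right)} = 3 \cdot 2 = 6$)
$y{\left(p,h \right)} = 24 + 6 h + 6 p$ ($y{\left(p,h \right)} = 24 + 6 \left(p + h\right) = 24 + 6 \left(h + p\right) = 24 + \left(6 h + 6 p\right) = 24 + 6 h + 6 p$)
$z{\left(l \right)} = l^{2} + 7 l$ ($z{\left(l \right)} = \left(l^{2} + 6 l\right) + l = l^{2} + 7 l$)
$M{\left(6,-1 \right)} \left(z{\left(-1 \right)} + y{\left(-3,-1 \right)}\right) = - \frac{- (7 - 1) + \left(24 + 6 \left(-1\right) + 6 \left(-3\right)\right)}{2} = - \frac{\left(-1\right) 6 - 0}{2} = - \frac{-6 + 0}{2} = \left(- \frac{1}{2}\right) \left(-6\right) = 3$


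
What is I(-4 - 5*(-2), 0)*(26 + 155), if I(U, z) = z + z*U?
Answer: 0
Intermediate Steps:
I(U, z) = z + U*z
I(-4 - 5*(-2), 0)*(26 + 155) = (0*(1 + (-4 - 5*(-2))))*(26 + 155) = (0*(1 + (-4 + 10)))*181 = (0*(1 + 6))*181 = (0*7)*181 = 0*181 = 0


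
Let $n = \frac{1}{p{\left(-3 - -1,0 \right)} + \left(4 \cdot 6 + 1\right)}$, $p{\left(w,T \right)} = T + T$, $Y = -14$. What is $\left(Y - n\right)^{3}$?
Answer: $- \frac{43243551}{15625} \approx -2767.6$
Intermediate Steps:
$p{\left(w,T \right)} = 2 T$
$n = \frac{1}{25}$ ($n = \frac{1}{2 \cdot 0 + \left(4 \cdot 6 + 1\right)} = \frac{1}{0 + \left(24 + 1\right)} = \frac{1}{0 + 25} = \frac{1}{25} \approx 0.04$)
$\left(Y - n\right)^{3} = \left(-14 - \frac{1}{25}\right)^{3} = \left(- \frac{351}{25}\right)^{3} = - \frac{43243551}{15625}$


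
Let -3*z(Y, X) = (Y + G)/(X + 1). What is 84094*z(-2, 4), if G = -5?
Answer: 588658/15 ≈ 39244.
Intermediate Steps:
z(Y, X) = -(-5 + Y)/(3*(1 + X)) (z(Y, X) = -(Y - 5)/(3*(X + 1)) = -(-5 + Y)/(3*(1 + X)))
84094*z(-2, 4) = 84094*((5 - 1*(-2))/(3*(1 + 4))) = 84094*((⅓)*(5 + 2)/5) = 84094*((⅓)*(⅕)*7) = 84094*(7/15) = 588658/15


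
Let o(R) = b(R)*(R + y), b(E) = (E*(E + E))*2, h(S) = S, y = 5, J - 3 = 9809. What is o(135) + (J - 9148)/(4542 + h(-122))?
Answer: 11277630166/1105 ≈ 1.0206e+7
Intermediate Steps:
J = 9812 (J = 3 + 9809 = 9812)
b(E) = 4*E**2 (b(E) = (E*(2*E))*2 = (2*E**2)*2 = 4*E**2)
o(R) = 4*R**2*(5 + R) (o(R) = (4*R**2)*(R + 5) = (4*R**2)*(5 + R) = 4*R**2*(5 + R))
o(135) + (J - 9148)/(4542 + h(-122)) = 4*135**2*(5 + 135) + (9812 - 9148)/(4542 - 122) = 4*18225*140 + 664/4420 = 10206000 + 664*(1/4420) = 10206000 + 166/1105 = 11277630166/1105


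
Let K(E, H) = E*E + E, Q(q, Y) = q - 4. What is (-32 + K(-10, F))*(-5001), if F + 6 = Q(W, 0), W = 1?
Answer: -290058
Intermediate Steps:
Q(q, Y) = -4 + q
F = -9 (F = -6 + (-4 + 1) = -6 - 3 = -9)
K(E, H) = E + E² (K(E, H) = E² + E = E + E²)
(-32 + K(-10, F))*(-5001) = (-32 - 10*(1 - 10))*(-5001) = (-32 - 10*(-9))*(-5001) = (-32 + 90)*(-5001) = 58*(-5001) = -290058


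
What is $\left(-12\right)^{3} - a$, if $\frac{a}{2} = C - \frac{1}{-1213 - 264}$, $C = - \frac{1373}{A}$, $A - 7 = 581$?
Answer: $- \frac{106905133}{62034} \approx -1723.3$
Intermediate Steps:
$A = 588$ ($A = 7 + 581 = 588$)
$C = - \frac{1373}{588} \approx -2.335$
$a = - \frac{289619}{62034}$ ($a = 2 \left(- \frac{1373}{588} - \frac{1}{-1213 - 264}\right) = 2 \left(- \frac{1373}{588} - \frac{1}{-1477}\right) = 2 \left(- \frac{1373}{588} - - \frac{1}{1477}\right) = 2 \left(- \frac{1373}{588} + \frac{1}{1477}\right) = 2 \left(- \frac{289619}{124068}\right) = - \frac{289619}{62034} \approx -4.6687$)
$\left(-12\right)^{3} - a = \left(-12\right)^{3} - - \frac{289619}{62034} = -1728 + \frac{289619}{62034} = - \frac{106905133}{62034}$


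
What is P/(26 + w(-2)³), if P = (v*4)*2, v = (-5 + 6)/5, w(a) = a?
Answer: 4/45 ≈ 0.088889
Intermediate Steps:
v = ⅕ (v = (⅕)*1 = ⅕ ≈ 0.20000)
P = 8/5 (P = ((⅕)*4)*2 = (⅘)*2 = 8/5 ≈ 1.6000)
P/(26 + w(-2)³) = 8/(5*(26 + (-2)³)) = 8/(5*(26 - 8)) = (8/5)/18 = (8/5)*(1/18) = 4/45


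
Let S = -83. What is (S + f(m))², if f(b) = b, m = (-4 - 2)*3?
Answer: 10201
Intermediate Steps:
m = -18 (m = -6*3 = -18)
(S + f(m))² = (-83 - 18)² = (-101)² = 10201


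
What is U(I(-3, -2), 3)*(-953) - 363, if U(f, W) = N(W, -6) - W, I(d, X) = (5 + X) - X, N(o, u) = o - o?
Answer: 2496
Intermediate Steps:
N(o, u) = 0
I(d, X) = 5
U(f, W) = -W (U(f, W) = 0 - W = -W)
U(I(-3, -2), 3)*(-953) - 363 = -1*3*(-953) - 363 = -3*(-953) - 363 = 2859 - 363 = 2496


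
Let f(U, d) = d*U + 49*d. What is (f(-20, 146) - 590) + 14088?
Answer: 17732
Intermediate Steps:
f(U, d) = 49*d + U*d (f(U, d) = U*d + 49*d = 49*d + U*d)
(f(-20, 146) - 590) + 14088 = (146*(49 - 20) - 590) + 14088 = (146*29 - 590) + 14088 = (4234 - 590) + 14088 = 3644 + 14088 = 17732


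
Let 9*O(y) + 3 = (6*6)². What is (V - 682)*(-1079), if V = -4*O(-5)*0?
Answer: 735878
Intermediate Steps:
O(y) = 431/3 (O(y) = -⅓ + (6*6)²/9 = -⅓ + (⅑)*36² = -⅓ + (⅑)*1296 = -⅓ + 144 = 431/3)
V = 0 (V = -4*431/3*0 = -1724/3*0 = 0)
(V - 682)*(-1079) = (0 - 682)*(-1079) = -682*(-1079) = 735878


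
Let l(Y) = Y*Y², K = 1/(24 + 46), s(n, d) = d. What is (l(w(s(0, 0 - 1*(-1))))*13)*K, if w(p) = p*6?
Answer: 1404/35 ≈ 40.114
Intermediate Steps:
w(p) = 6*p
K = 1/70 ≈ 0.014286
l(Y) = Y³
(l(w(s(0, 0 - 1*(-1))))*13)*K = ((6*(0 - 1*(-1)))³*13)*(1/70) = ((6*(0 + 1))³*13)*(1/70) = ((6*1)³*13)*(1/70) = (6³*13)*(1/70) = (216*13)*(1/70) = 2808*(1/70) = 1404/35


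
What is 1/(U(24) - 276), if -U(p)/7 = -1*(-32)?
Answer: -1/500 ≈ -0.0020000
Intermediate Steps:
U(p) = -224 (U(p) = -(-7)*(-32) = -7*32 = -224)
1/(U(24) - 276) = 1/(-224 - 276) = 1/(-500) = -1/500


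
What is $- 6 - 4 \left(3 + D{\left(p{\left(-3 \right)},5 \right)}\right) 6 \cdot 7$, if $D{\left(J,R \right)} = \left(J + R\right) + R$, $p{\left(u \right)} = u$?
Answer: $10080$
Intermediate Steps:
$D{\left(J,R \right)} = J + 2 R$
$- 6 - 4 \left(3 + D{\left(p{\left(-3 \right)},5 \right)}\right) 6 \cdot 7 = - 6 - 4 \left(3 + \left(-3 + 2 \cdot 5\right)\right) 6 \cdot 7 = - 6 - 4 \left(3 + \left(-3 + 10\right)\right) 6 \cdot 7 = - 6 - 4 \left(3 + 7\right) 6 \cdot 7 = - 6 \left(-4\right) 10 \cdot 6 \cdot 7 = - 6 \left(\left(-40\right) 6\right) 7 = \left(-6\right) \left(-240\right) 7 = 1440 \cdot 7 = 10080$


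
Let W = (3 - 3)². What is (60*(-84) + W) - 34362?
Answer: -39402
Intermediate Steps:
W = 0 (W = 0² = 0)
(60*(-84) + W) - 34362 = (60*(-84) + 0) - 34362 = (-5040 + 0) - 34362 = -5040 - 34362 = -39402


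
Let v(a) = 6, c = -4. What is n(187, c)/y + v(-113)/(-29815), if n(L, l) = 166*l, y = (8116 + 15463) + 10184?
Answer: -19999738/1006643845 ≈ -0.019868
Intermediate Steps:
y = 33763 (y = 23579 + 10184 = 33763)
n(187, c)/y + v(-113)/(-29815) = (166*(-4))/33763 + 6/(-29815) = -664*1/33763 + 6*(-1/29815) = -664/33763 - 6/29815 = -19999738/1006643845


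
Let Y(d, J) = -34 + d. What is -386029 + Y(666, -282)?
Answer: -385397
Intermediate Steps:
-386029 + Y(666, -282) = -386029 + (-34 + 666) = -386029 + 632 = -385397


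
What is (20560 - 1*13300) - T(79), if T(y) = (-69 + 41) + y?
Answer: 7209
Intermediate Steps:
T(y) = -28 + y
(20560 - 1*13300) - T(79) = (20560 - 1*13300) - (-28 + 79) = (20560 - 13300) - 1*51 = 7260 - 51 = 7209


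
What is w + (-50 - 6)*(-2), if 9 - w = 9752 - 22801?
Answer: 13170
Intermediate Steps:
w = 13058 (w = 9 - (9752 - 22801) = 9 - 1*(-13049) = 9 + 13049 = 13058)
w + (-50 - 6)*(-2) = 13058 + (-50 - 6)*(-2) = 13058 - 56*(-2) = 13058 + 112 = 13170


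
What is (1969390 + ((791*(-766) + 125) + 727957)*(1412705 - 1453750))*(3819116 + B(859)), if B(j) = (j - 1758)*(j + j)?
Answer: -11402159141252020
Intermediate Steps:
B(j) = 2*j*(-1758 + j) (B(j) = (-1758 + j)*(2*j) = 2*j*(-1758 + j))
(1969390 + ((791*(-766) + 125) + 727957)*(1412705 - 1453750))*(3819116 + B(859)) = (1969390 + ((791*(-766) + 125) + 727957)*(1412705 - 1453750))*(3819116 + 2*859*(-1758 + 859)) = (1969390 + ((-605906 + 125) + 727957)*(-41045))*(3819116 + 2*859*(-899)) = (1969390 + (-605781 + 727957)*(-41045))*(3819116 - 1544482) = (1969390 + 122176*(-41045))*2274634 = (1969390 - 5014713920)*2274634 = -5012744530*2274634 = -11402159141252020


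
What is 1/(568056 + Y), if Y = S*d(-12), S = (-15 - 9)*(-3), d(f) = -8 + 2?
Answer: 1/567624 ≈ 1.7617e-6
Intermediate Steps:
d(f) = -6
S = 72 (S = -24*(-3) = 72)
Y = -432 (Y = 72*(-6) = -432)
1/(568056 + Y) = 1/(568056 - 432) = 1/567624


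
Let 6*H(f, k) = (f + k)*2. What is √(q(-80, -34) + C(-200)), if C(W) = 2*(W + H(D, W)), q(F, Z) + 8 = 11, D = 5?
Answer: I*√527 ≈ 22.956*I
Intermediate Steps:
H(f, k) = f/3 + k/3 (H(f, k) = ((f + k)*2)/6 = (2*f + 2*k)/6 = f/3 + k/3)
q(F, Z) = 3 (q(F, Z) = -8 + 11 = 3)
C(W) = 10/3 + 8*W/3 (C(W) = 2*(W + ((⅓)*5 + W/3)) = 2*(W + (5/3 + W/3)) = 2*(5/3 + 4*W/3) = 10/3 + 8*W/3)
√(q(-80, -34) + C(-200)) = √(3 + (10/3 + (8/3)*(-200))) = √(3 + (10/3 - 1600/3)) = √(3 - 530) = √(-527) = I*√527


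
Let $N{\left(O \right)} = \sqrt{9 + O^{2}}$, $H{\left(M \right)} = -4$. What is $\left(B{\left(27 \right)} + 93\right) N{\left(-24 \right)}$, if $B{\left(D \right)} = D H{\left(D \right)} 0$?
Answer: $279 \sqrt{65} \approx 2249.4$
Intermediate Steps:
$B{\left(D \right)} = 0$ ($B{\left(D \right)} = D \left(-4\right) 0 = - 4 D 0 = 0$)
$\left(B{\left(27 \right)} + 93\right) N{\left(-24 \right)} = \left(0 + 93\right) \sqrt{9 + \left(-24\right)^{2}} = 93 \sqrt{9 + 576} = 93 \sqrt{585} = 93 \cdot 3 \sqrt{65} = 279 \sqrt{65}$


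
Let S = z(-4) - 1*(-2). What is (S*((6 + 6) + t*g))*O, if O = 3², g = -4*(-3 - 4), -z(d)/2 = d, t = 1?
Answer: 3600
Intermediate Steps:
z(d) = -2*d
g = 28 (g = -4*(-7) = 28)
S = 10 (S = -2*(-4) - 1*(-2) = 8 + 2 = 10)
O = 9
(S*((6 + 6) + t*g))*O = (10*((6 + 6) + 1*28))*9 = (10*(12 + 28))*9 = (10*40)*9 = 400*9 = 3600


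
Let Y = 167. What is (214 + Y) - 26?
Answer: 355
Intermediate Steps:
(214 + Y) - 26 = (214 + 167) - 26 = 381 - 26 = 355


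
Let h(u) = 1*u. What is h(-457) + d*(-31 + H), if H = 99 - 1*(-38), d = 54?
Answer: 5267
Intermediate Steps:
h(u) = u
H = 137 (H = 99 + 38 = 137)
h(-457) + d*(-31 + H) = -457 + 54*(-31 + 137) = -457 + 54*106 = -457 + 5724 = 5267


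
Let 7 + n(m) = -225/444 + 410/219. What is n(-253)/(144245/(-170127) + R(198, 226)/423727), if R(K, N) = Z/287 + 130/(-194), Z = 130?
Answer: 122169135133473421833/18383380455384392800 ≈ 6.6456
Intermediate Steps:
R(K, N) = -6045/27839 (R(K, N) = 130/287 + 130/(-194) = 130*(1/287) + 130*(-1/194) = 130/287 - 65/97 = -6045/27839)
n(m) = -182629/32412 (n(m) = -7 + (-225/444 + 410/219) = -7 + (-225*1/444 + 410*(1/219)) = -7 + (-75/148 + 410/219) = -7 + 44255/32412 = -182629/32412)
n(-253)/(144245/(-170127) + R(198, 226)/423727) = -182629/(32412*(144245/(-170127) - 6045/27839/423727)) = -182629/(32412*(144245*(-1/170127) - 6045/27839*1/423727)) = -182629/(32412*(-144245/170127 - 6045/11796135953)) = -182629/(32412*(-1701534658958200/2006841221276031)) = -182629/32412*(-2006841221276031/1701534658958200) = 122169135133473421833/18383380455384392800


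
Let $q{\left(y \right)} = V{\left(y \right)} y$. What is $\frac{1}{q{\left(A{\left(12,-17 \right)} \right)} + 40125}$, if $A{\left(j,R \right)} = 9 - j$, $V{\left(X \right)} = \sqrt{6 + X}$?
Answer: $\frac{13375}{536671866} + \frac{\sqrt{3}}{536671866} \approx 2.4925 \cdot 10^{-5}$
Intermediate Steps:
$q{\left(y \right)} = y \sqrt{6 + y}$ ($q{\left(y \right)} = \sqrt{6 + y} y = y \sqrt{6 + y}$)
$\frac{1}{q{\left(A{\left(12,-17 \right)} \right)} + 40125} = \frac{1}{\left(9 - 12\right) \sqrt{6 + \left(9 - 12\right)} + 40125} = \frac{1}{- 3 \sqrt{6 - 3} + 40125} = \frac{1}{- 3 \sqrt{3} + 40125} = \frac{1}{40125 - 3 \sqrt{3}}$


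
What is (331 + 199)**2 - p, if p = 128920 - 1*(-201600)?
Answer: -49620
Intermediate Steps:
p = 330520 (p = 128920 + 201600 = 330520)
(331 + 199)**2 - p = (331 + 199)**2 - 1*330520 = 530**2 - 330520 = 280900 - 330520 = -49620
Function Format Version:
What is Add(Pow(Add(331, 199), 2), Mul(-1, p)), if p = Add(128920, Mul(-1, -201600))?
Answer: -49620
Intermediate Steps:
p = 330520 (p = Add(128920, 201600) = 330520)
Add(Pow(Add(331, 199), 2), Mul(-1, p)) = Add(Pow(Add(331, 199), 2), Mul(-1, 330520)) = Add(Pow(530, 2), -330520) = Add(280900, -330520) = -49620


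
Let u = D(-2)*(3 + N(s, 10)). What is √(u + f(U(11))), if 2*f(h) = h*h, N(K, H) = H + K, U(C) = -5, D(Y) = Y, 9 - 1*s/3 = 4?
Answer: I*√174/2 ≈ 6.5955*I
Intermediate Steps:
s = 15 (s = 27 - 3*4 = 27 - 12 = 15)
u = -56 (u = -2*(3 + (10 + 15)) = -2*(3 + 25) = -2*28 = -56)
f(h) = h²/2 (f(h) = (h*h)/2 = h²/2)
√(u + f(U(11))) = √(-56 + (½)*(-5)²) = √(-56 + (½)*25) = √(-56 + 25/2) = √(-87/2) = I*√174/2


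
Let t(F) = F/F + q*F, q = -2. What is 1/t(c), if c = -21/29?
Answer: 29/71 ≈ 0.40845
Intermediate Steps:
c = -21/29 (c = -21*1/29 = -21/29 ≈ -0.72414)
t(F) = 1 - 2*F (t(F) = F/F - 2*F = 1 - 2*F)
1/t(c) = 1/(1 - 2*(-21/29)) = 1/(1 + 42/29) = 1/(71/29) = 29/71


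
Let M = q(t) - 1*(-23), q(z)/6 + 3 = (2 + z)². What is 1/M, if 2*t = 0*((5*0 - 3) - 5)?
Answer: 1/29 ≈ 0.034483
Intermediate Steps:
t = 0 (t = (0*((5*0 - 3) - 5))/2 = (0*((0 - 3) - 5))/2 = (0*(-3 - 5))/2 = (0*(-8))/2 = (½)*0 = 0)
q(z) = -18 + 6*(2 + z)²
M = 29 (M = (-18 + 6*(2 + 0)²) - 1*(-23) = (-18 + 6*2²) + 23 = (-18 + 6*4) + 23 = (-18 + 24) + 23 = 6 + 23 = 29)
1/M = 1/29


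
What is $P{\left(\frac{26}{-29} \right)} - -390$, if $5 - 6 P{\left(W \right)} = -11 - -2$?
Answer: $\frac{1177}{3} \approx 392.33$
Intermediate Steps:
$P{\left(W \right)} = \frac{7}{3}$ ($P{\left(W \right)} = \frac{5}{6} - \frac{-11 - -2}{6} = \frac{5}{6} - \frac{-11 + 2}{6} = \frac{5}{6} - - \frac{3}{2} = \frac{5}{6} + \frac{3}{2} = \frac{7}{3}$)
$P{\left(\frac{26}{-29} \right)} - -390 = \frac{7}{3} - -390 = \frac{7}{3} + 390 = \frac{1177}{3}$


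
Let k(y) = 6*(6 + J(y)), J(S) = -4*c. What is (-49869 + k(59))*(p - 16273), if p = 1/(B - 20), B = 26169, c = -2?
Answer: 21184646424660/26149 ≈ 8.1015e+8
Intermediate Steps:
J(S) = 8 (J(S) = -4*(-2) = 8)
p = 1/26149 (p = 1/(26169 - 20) = 1/26149 ≈ 3.8242e-5)
k(y) = 84 (k(y) = 6*(6 + 8) = 6*14 = 84)
(-49869 + k(59))*(p - 16273) = (-49869 + 84)*(1/26149 - 16273) = -49785*(-425522676/26149) = 21184646424660/26149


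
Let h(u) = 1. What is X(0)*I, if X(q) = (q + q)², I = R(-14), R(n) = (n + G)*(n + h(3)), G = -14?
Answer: 0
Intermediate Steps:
R(n) = (1 + n)*(-14 + n) (R(n) = (n - 14)*(n + 1) = (-14 + n)*(1 + n) = (1 + n)*(-14 + n))
I = 364 (I = -14 + (-14)² - 13*(-14) = -14 + 196 + 182 = 364)
X(q) = 4*q² (X(q) = (2*q)² = 4*q²)
X(0)*I = (4*0²)*364 = (4*0)*364 = 0*364 = 0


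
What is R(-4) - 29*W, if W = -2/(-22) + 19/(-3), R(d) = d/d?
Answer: 6007/33 ≈ 182.03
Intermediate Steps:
R(d) = 1
W = -206/33 (W = -2*(-1/22) + 19*(-⅓) = 1/11 - 19/3 = -206/33 ≈ -6.2424)
R(-4) - 29*W = 1 - 29*(-206/33) = 1 + 5974/33 = 6007/33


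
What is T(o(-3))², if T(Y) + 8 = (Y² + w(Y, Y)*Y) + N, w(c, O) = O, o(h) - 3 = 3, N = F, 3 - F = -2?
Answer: 4761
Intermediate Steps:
F = 5 (F = 3 - 1*(-2) = 3 + 2 = 5)
N = 5
o(h) = 6 (o(h) = 3 + 3 = 6)
T(Y) = -3 + 2*Y² (T(Y) = -8 + ((Y² + Y*Y) + 5) = -8 + ((Y² + Y²) + 5) = -8 + (2*Y² + 5) = -8 + (5 + 2*Y²) = -3 + 2*Y²)
T(o(-3))² = (-3 + 2*6²)² = (-3 + 2*36)² = (-3 + 72)² = 69² = 4761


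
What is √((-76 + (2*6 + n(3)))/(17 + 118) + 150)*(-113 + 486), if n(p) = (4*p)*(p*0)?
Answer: 373*√302790/45 ≈ 4561.1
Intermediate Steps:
n(p) = 0 (n(p) = (4*p)*0 = 0)
√((-76 + (2*6 + n(3)))/(17 + 118) + 150)*(-113 + 486) = √((-76 + (2*6 + 0))/(17 + 118) + 150)*(-113 + 486) = √((-76 + (12 + 0))/135 + 150)*373 = √((-76 + 12)*(1/135) + 150)*373 = √(-64*1/135 + 150)*373 = √(-64/135 + 150)*373 = √(20186/135)*373 = (√302790/45)*373 = 373*√302790/45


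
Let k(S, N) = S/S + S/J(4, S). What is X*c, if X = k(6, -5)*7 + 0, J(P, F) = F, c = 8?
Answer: 112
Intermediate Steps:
k(S, N) = 2 (k(S, N) = S/S + S/S = 1 + 1 = 2)
X = 14 (X = 2*7 + 0 = 14 + 0 = 14)
X*c = 14*8 = 112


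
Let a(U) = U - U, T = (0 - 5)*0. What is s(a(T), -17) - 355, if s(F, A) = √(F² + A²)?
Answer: -338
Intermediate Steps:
T = 0 (T = -5*0 = 0)
a(U) = 0
s(F, A) = √(A² + F²)
s(a(T), -17) - 355 = √((-17)² + 0²) - 355 = √(289 + 0) - 355 = √289 - 355 = 17 - 355 = -338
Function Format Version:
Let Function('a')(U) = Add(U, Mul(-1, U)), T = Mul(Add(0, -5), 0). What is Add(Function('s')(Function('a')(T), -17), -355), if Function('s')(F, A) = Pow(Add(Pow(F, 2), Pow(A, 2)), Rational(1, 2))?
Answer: -338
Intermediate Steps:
T = 0 (T = Mul(-5, 0) = 0)
Function('a')(U) = 0
Function('s')(F, A) = Pow(Add(Pow(A, 2), Pow(F, 2)), Rational(1, 2))
Add(Function('s')(Function('a')(T), -17), -355) = Add(Pow(Add(Pow(-17, 2), Pow(0, 2)), Rational(1, 2)), -355) = Add(Pow(Add(289, 0), Rational(1, 2)), -355) = Add(Pow(289, Rational(1, 2)), -355) = Add(17, -355) = -338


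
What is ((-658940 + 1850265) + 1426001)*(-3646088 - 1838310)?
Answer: -14354457479748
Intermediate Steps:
((-658940 + 1850265) + 1426001)*(-3646088 - 1838310) = (1191325 + 1426001)*(-5484398) = 2617326*(-5484398) = -14354457479748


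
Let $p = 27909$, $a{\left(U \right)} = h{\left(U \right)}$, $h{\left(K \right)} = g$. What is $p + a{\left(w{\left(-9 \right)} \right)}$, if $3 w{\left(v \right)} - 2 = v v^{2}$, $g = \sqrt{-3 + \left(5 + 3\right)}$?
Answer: $27909 + \sqrt{5} \approx 27911.0$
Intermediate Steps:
$g = \sqrt{5}$ ($g = \sqrt{-3 + 8} = \sqrt{5} \approx 2.2361$)
$w{\left(v \right)} = \frac{2}{3} + \frac{v^{3}}{3}$ ($w{\left(v \right)} = \frac{2}{3} + \frac{v v^{2}}{3} = \frac{2}{3} + \frac{v^{3}}{3}$)
$h{\left(K \right)} = \sqrt{5}$
$a{\left(U \right)} = \sqrt{5}$
$p + a{\left(w{\left(-9 \right)} \right)} = 27909 + \sqrt{5}$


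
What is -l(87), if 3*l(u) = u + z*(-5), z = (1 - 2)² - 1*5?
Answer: -107/3 ≈ -35.667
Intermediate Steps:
z = -4 (z = (-1)² - 5 = 1 - 5 = -4)
l(u) = 20/3 + u/3 (l(u) = (u - 4*(-5))/3 = (u + 20)/3 = (20 + u)/3 = 20/3 + u/3)
-l(87) = -(20/3 + (⅓)*87) = -(20/3 + 29) = -1*107/3 = -107/3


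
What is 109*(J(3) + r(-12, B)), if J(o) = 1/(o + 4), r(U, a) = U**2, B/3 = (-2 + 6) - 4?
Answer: 109981/7 ≈ 15712.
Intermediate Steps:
B = 0 (B = 3*((-2 + 6) - 4) = 3*(4 - 4) = 3*0 = 0)
J(o) = 1/(4 + o)
109*(J(3) + r(-12, B)) = 109*(1/(4 + 3) + (-12)**2) = 109*(1/7 + 144) = 109*(1009/7) = 109981/7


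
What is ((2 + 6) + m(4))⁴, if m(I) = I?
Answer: 20736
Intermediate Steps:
((2 + 6) + m(4))⁴ = ((2 + 6) + 4)⁴ = (8 + 4)⁴ = 12⁴ = 20736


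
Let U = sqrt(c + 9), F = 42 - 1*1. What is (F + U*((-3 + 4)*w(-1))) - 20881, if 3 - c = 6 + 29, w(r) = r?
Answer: -20840 - I*sqrt(23) ≈ -20840.0 - 4.7958*I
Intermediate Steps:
c = -32 (c = 3 - (6 + 29) = 3 - 1*35 = 3 - 35 = -32)
F = 41 (F = 42 - 1 = 41)
U = I*sqrt(23) (U = sqrt(-32 + 9) = sqrt(-23) = I*sqrt(23) ≈ 4.7958*I)
(F + U*((-3 + 4)*w(-1))) - 20881 = (41 + (I*sqrt(23))*((-3 + 4)*(-1))) - 20881 = (41 + (I*sqrt(23))*(1*(-1))) - 20881 = (41 + (I*sqrt(23))*(-1)) - 20881 = (41 - I*sqrt(23)) - 20881 = -20840 - I*sqrt(23)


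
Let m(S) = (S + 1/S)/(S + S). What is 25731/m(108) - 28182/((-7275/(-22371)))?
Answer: -199164762462/5657525 ≈ -35204.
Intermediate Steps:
m(S) = (S + 1/S)/(2*S) (m(S) = (S + 1/S)/((2*S)) = (S + 1/S)*(1/(2*S)) = (S + 1/S)/(2*S))
25731/m(108) - 28182/((-7275/(-22371))) = 25731/(((½)*(1 + 108²)/108²)) - 28182/((-7275/(-22371))) = 25731/(((½)*(1/11664)*(1 + 11664))) - 28182/((-7275*(-1/22371))) = 25731/(((½)*(1/11664)*11665)) - 28182/2425/7457 = 25731/(11665/23328) - 28182*7457/2425 = 25731*(23328/11665) - 210153174/2425 = 600252768/11665 - 210153174/2425 = -199164762462/5657525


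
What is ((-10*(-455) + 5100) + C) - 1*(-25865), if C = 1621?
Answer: 37136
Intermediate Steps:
((-10*(-455) + 5100) + C) - 1*(-25865) = ((-10*(-455) + 5100) + 1621) - 1*(-25865) = ((4550 + 5100) + 1621) + 25865 = (9650 + 1621) + 25865 = 11271 + 25865 = 37136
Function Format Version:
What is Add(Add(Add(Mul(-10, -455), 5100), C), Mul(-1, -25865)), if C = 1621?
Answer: 37136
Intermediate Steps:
Add(Add(Add(Mul(-10, -455), 5100), C), Mul(-1, -25865)) = Add(Add(Add(Mul(-10, -455), 5100), 1621), Mul(-1, -25865)) = Add(Add(Add(4550, 5100), 1621), 25865) = Add(Add(9650, 1621), 25865) = Add(11271, 25865) = 37136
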